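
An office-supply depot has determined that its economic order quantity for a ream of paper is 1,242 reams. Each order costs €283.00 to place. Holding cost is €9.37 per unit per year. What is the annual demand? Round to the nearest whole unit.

Invert the EOQ relation Q*² = 2DS/H.
From Q* = √(2DS/H): D = Q*²H / (2S) = 1,242² × 9.37 / (2 × 283) = 25536.793.

D ≈ 25,537 reams per year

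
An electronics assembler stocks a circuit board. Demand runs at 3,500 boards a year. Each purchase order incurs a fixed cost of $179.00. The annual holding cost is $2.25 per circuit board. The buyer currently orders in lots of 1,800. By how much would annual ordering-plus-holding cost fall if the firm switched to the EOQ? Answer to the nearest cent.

EOQ = √(2DS/H) = √(2 × 3,500 × 179 / 2.25) ≈ 746.25.
Cost at Q* = (D/Q*)S + (Q*/2)H = √(2DSH) ≈ $1,679.06.
Cost at Q = 1,800: (3,500/1,800)×179 + (1,800/2)×2.25 = $348.06 + $2,025.00 = $2,373.06.
Excess = $2,373.06 − $1,679.06 = $693.99.

Extra cost ≈ $693.99 per year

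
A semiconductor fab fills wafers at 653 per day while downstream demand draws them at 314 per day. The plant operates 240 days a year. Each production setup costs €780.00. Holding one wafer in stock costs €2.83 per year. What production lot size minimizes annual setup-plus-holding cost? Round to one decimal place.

Q* ≈ 8,945.3 wafers

Annual demand D = 314 × 240 = 75,360.
Production build-up factor (1 − d/p) = 1 − 314/653 = 0.5191.
Q* = √(2DS / (H(1 − d/p))) = √(2 × 75,360 × 780 / (2.83 × 0.5191)).
= √(117,561,600 / 1.4692) ≈ 8945.328.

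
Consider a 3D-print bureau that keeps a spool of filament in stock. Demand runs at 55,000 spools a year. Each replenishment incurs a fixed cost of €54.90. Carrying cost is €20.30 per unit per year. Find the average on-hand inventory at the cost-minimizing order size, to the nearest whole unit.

The optimal lot size = √(2DS/H) = √(2 × 55,000 × 54.9 / 20.3) ≈ 545.42.
Average inventory = Q*/2 ≈ 545.42 / 2 = 272.712.

Average inventory ≈ 273 spools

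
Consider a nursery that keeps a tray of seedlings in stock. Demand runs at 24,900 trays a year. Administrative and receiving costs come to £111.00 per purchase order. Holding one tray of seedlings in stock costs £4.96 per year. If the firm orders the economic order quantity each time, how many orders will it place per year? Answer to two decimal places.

Q* = √(2DS/H) = √(2 × 24,900 × 111 / 4.96) ≈ 1055.69.
Orders per year = D / Q* = 24,900 / 1055.69 ≈ 23.587.

N ≈ 23.59 orders per year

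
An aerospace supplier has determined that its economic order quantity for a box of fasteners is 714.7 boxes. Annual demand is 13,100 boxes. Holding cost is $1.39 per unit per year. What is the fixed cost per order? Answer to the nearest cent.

S ≈ $27.10

The basic EOQ model gives Q* = √(2DS/H); rearrange for the unknown.
From Q* = √(2DS/H): S = Q*²H / (2D) = 714.7² × 1.39 / (2 × 13,100) = 27.0995.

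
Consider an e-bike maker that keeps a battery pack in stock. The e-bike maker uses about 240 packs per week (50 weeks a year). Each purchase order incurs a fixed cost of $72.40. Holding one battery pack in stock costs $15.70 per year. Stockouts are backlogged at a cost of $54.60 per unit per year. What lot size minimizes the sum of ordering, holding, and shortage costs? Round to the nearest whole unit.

Annual demand D = 240 × 50 = 12,000.
With planned backorders, Q* = √(2DS/H) · √((H+B)/B).
√(2DS/H) = √(2 × 12,000 × 72.4 / 15.7) = 332.679.
√((H+B)/B) = √((15.7+54.6)/54.6) = 1.1347.
Q* ≈ 377.491.

Q* ≈ 377 packs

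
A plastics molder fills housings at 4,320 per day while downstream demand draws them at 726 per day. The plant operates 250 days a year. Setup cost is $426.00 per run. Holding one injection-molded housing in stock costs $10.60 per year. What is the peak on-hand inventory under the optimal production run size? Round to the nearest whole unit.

I_max ≈ 3,484 housings

Annual demand D = 726 × 250 = 181,500.
Production build-up factor (1 − d/p) = 1 − 726/4,320 = 0.8319.
Q* = √(2DS / (H(1 − d/p))) = √(2 × 181,500 × 426 / (10.6 × 0.8319)).
= √(154,638,000 / 8.8186) ≈ 4187.531.
Maximum inventory = Q*(1 − d/p) = 4187.531 × 0.8319 ≈ 3483.793.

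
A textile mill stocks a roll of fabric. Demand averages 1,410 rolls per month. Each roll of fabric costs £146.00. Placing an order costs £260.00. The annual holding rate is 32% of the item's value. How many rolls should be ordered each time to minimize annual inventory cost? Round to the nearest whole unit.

Annual demand D = 1,410 × 12 = 16,920.
Holding cost H = 0.32 × £146.00 = £46.7200 per unit per year.
EOQ = √(2DS / H) = √(2 × 16,920 × 260 / 46.72).
= √(8,798,400 / 46.72) = √188,321.9178 ≈ 433.961.

Q* ≈ 434 rolls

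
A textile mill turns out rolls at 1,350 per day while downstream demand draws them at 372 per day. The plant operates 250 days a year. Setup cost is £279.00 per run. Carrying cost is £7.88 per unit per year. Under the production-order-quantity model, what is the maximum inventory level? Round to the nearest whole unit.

Annual demand D = 372 × 250 = 93,000.
Production build-up factor (1 − d/p) = 1 − 372/1,350 = 0.7244.
Q* = √(2DS / (H(1 − d/p))) = √(2 × 93,000 × 279 / (7.88 × 0.7244)).
= √(51,894,000 / 5.7086) ≈ 3015.039.
Maximum inventory = Q*(1 − d/p) = 3015.039 × 0.7244 ≈ 2184.228.

I_max ≈ 2,184 rolls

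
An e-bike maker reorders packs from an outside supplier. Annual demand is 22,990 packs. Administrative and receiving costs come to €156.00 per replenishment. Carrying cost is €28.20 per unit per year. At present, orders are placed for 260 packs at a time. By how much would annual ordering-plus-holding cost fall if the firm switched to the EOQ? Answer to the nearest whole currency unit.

Extra cost ≈ €3,238 per year

EOQ = √(2DS/H) = √(2 × 22,990 × 156 / 28.2) ≈ 504.34.
Cost at Q* = (D/Q*)S + (Q*/2)H = √(2DSH) ≈ €14,222.35.
Cost at Q = 260: (22,990/260)×156 + (260/2)×28.2 = €13,794.00 + €3,666.00 = €17,460.00.
Excess = €17,460.00 − €14,222.35 = €3,237.65.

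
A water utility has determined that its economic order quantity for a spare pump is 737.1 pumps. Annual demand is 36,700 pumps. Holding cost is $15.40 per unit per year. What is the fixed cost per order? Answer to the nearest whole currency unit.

Squaring Q* = √(2DS/H) gives Q*² = 2DS/H.
From Q* = √(2DS/H): S = Q*²H / (2D) = 737.1² × 15.4 / (2 × 36,700) = 113.9928.

S ≈ $114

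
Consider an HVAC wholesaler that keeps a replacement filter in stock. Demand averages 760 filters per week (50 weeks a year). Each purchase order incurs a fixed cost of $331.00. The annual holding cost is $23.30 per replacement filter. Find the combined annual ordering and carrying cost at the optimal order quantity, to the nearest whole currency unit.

TC* ≈ $24,210

Annual demand D = 760 × 50 = 38,000.
Q* = √(2DS/H) = √(2 × 38,000 × 331 / 23.3) ≈ 1039.07.
At the optimum the two cost components are equal, so total cost = 2·(Q*/2)H = Q*·H.
Minimum total = √(2DSH) = √(2 × 38,000 × 331 × 23.3) ≈ 24210.221.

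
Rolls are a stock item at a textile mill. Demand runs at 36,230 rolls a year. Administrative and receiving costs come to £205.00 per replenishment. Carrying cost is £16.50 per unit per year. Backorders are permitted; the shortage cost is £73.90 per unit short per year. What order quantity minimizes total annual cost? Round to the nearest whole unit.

With planned backorders, Q* = √(2DS/H) · √((H+B)/B).
√(2DS/H) = √(2 × 36,230 × 205 / 16.5) = 948.821.
√((H+B)/B) = √((16.5+73.9)/73.9) = 1.1060.
Q* ≈ 1049.412.

Q* ≈ 1,049 rolls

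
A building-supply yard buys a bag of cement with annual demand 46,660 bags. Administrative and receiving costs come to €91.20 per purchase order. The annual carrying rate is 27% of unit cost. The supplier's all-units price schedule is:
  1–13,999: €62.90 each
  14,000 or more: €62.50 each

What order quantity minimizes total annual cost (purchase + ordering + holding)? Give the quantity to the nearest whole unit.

Holding cost per unit per year at price C is H = 0.27·C.
Candidates are each tier's EOQ (if it falls in that tier) and each price-break quantity.
EOQ at €62.90 = 707.9 (feasible in tier 1): TC = 46,660×€62.90 + (46,660/707.9)×91.2 + (707.9/2)×0.27×€62.90 = €2,946,936.42.
EOQ at €62.50 = 710.2 < 14000, so use break Q=14000: TC = 46,660×€62.50 + (46,660/14000.0)×91.2 + (14000.0/2)×0.27×€62.50 = €3,034,678.96.
Lowest total cost is €2,946,936.42 at Q = 707.9.

Q* ≈ 708 bags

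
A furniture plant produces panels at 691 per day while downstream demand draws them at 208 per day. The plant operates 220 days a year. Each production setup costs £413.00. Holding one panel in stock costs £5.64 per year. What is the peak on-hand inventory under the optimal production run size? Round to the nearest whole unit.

I_max ≈ 2,164 panels

Annual demand D = 208 × 220 = 45,760.
Production build-up factor (1 − d/p) = 1 − 208/691 = 0.6990.
Q* = √(2DS / (H(1 − d/p))) = √(2 × 45,760 × 413 / (5.64 × 0.6990)).
= √(37,797,760 / 3.9423) ≈ 3096.413.
Maximum inventory = Q*(1 − d/p) = 3096.413 × 0.6990 ≈ 2164.353.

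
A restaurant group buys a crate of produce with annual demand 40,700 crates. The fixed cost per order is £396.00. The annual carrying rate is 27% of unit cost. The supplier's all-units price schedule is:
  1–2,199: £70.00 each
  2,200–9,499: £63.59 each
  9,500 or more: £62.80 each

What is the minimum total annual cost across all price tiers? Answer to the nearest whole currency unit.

Holding cost per unit per year at price C is H = 0.27·C.
For each price level, check whether its EOQ is feasible; otherwise the best quantity at that price is the breakpoint.
EOQ at £70.00 = 1306.0 (feasible in tier 1): TC = 40,700×£70.00 + (40,700/1306.0)×396 + (1306.0/2)×0.27×£70.00 = £2,873,682.59.
EOQ at £63.59 = 1370.2 < 2200, so use break Q=2200: TC = 40,700×£63.59 + (40,700/2200.0)×396 + (2200.0/2)×0.27×£63.59 = £2,614,325.23.
EOQ at £62.80 = 1378.8 < 9500, so use break Q=9500: TC = 40,700×£62.80 + (40,700/9500.0)×396 + (9500.0/2)×0.27×£62.80 = £2,638,197.55.
Lowest total cost among the candidates is at Q = 2200.0.

TC* ≈ £2,614,325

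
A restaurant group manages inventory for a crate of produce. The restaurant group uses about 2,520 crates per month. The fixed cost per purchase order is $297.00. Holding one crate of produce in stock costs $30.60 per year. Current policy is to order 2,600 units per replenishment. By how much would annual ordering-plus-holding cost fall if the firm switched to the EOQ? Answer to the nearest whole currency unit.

Annual demand D = 2,520 × 12 = 30,240.
EOQ = √(2DS/H) = √(2 × 30,240 × 297 / 30.6) ≈ 766.17.
Cost at Q* = (D/Q*)S + (Q*/2)H = √(2DSH) ≈ $23,444.71.
Cost at Q = 2,600: (30,240/2,600)×297 + (2,600/2)×30.6 = $3,454.34 + $39,780.00 = $43,234.34.
Excess = $43,234.34 − $23,444.71 = $19,789.63.

Extra cost ≈ $19,790 per year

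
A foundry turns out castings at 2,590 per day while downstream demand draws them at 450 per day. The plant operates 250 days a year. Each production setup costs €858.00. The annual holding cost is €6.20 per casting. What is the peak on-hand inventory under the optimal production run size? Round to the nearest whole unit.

Annual demand D = 450 × 250 = 112,500.
Production build-up factor (1 − d/p) = 1 − 450/2,590 = 0.8263.
Q* = √(2DS / (H(1 − d/p))) = √(2 × 112,500 × 858 / (6.2 × 0.8263)).
= √(193,050,000 / 5.1228) ≈ 6138.780.
Maximum inventory = Q*(1 − d/p) = 6138.780 × 0.8263 ≈ 5072.196.

I_max ≈ 5,072 castings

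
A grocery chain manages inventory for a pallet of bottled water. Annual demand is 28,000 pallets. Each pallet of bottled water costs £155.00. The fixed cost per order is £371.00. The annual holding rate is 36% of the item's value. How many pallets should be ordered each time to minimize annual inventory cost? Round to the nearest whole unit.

Q* ≈ 610 pallets

Holding cost H = 0.36 × £155.00 = £55.8000 per unit per year.
EOQ = √(2DS / H) = √(2 × 28,000 × 371 / 55.8).
= √(20,776,000 / 55.8) = √372,329.7491 ≈ 610.188.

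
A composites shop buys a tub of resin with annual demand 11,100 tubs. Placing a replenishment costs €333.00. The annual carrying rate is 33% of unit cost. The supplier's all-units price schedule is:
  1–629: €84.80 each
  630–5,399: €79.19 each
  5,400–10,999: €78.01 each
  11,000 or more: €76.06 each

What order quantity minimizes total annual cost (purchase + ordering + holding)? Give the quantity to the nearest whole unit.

Q* ≈ 630 tubs

Holding cost per unit per year at price C is H = 0.33·C.
For each price level, check whether its EOQ is feasible; otherwise the best quantity at that price is the breakpoint.
EOQ at €84.80 = 514.0 (feasible in tier 1): TC = 11,100×€84.80 + (11,100/514.0)×333 + (514.0/2)×0.33×€84.80 = €955,663.13.
EOQ at €79.19 = 531.9 < 630, so use break Q=630: TC = 11,100×€79.19 + (11,100/630.0)×333 + (630.0/2)×0.33×€79.19 = €893,107.94.
EOQ at €78.01 = 535.9 < 5400, so use break Q=5400: TC = 11,100×€78.01 + (11,100/5400.0)×333 + (5400.0/2)×0.33×€78.01 = €936,102.41.
EOQ at €76.06 = 542.7 < 11000, so use break Q=11000: TC = 11,100×€76.06 + (11,100/11000.0)×333 + (11000.0/2)×0.33×€76.06 = €982,650.93.
Lowest total cost is €893,107.94 at Q = 630.0.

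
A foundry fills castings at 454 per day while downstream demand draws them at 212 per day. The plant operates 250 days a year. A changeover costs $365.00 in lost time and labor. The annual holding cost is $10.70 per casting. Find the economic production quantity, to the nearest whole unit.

Annual demand D = 212 × 250 = 53,000.
Production build-up factor (1 − d/p) = 1 − 212/454 = 0.5330.
Q* = √(2DS / (H(1 − d/p))) = √(2 × 53,000 × 365 / (10.7 × 0.5330)).
= √(38,690,000 / 5.7035) ≈ 2604.520.

Q* ≈ 2,605 castings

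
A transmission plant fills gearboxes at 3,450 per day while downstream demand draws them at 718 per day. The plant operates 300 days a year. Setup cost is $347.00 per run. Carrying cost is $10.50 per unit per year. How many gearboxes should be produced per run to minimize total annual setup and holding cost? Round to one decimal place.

Annual demand D = 718 × 300 = 215,400.
Production build-up factor (1 − d/p) = 1 − 718/3,450 = 0.7919.
Q* = √(2DS / (H(1 − d/p))) = √(2 × 215,400 × 347 / (10.5 × 0.7919)).
= √(149,487,600 / 8.3148) ≈ 4240.110.

Q* ≈ 4,240.1 gearboxes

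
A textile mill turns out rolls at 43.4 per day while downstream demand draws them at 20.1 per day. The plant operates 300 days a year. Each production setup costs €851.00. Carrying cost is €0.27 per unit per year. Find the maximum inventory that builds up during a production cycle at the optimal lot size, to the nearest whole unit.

Annual demand D = 20.1 × 300 = 6,030.
Production build-up factor (1 − d/p) = 1 − 20.1/43.4 = 0.5369.
Q* = √(2DS / (H(1 − d/p))) = √(2 × 6,030 × 851 / (0.27 × 0.5369)).
= √(10,263,060 / 0.145) ≈ 8414.406.
Maximum inventory = Q*(1 − d/p) = 8414.406 × 0.5369 ≈ 4517.411.

I_max ≈ 4,517 rolls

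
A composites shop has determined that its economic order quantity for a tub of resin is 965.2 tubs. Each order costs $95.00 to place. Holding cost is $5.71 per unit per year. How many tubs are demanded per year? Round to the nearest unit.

D ≈ 27,997 tubs per year

The basic EOQ model gives Q* = √(2DS/H); rearrange for the unknown.
From Q* = √(2DS/H): D = Q*²H / (2S) = 965.2² × 5.71 / (2 × 95) = 27997.363.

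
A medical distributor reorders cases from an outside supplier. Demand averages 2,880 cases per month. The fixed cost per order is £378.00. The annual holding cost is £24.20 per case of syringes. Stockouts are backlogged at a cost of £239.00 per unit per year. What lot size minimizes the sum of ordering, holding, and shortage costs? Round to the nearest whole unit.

Annual demand D = 2,880 × 12 = 34,560.
With planned backorders, Q* = √(2DS/H) · √((H+B)/B).
√(2DS/H) = √(2 × 34,560 × 378 / 24.2) = 1039.059.
√((H+B)/B) = √((24.2+239)/239) = 1.0494.
Q* ≈ 1090.396.

Q* ≈ 1,090 cases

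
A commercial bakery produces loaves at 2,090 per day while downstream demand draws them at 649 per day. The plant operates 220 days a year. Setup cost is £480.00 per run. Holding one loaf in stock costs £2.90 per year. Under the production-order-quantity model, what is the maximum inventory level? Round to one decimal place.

Annual demand D = 649 × 220 = 142,780.
Production build-up factor (1 − d/p) = 1 − 649/2,090 = 0.6895.
Q* = √(2DS / (H(1 − d/p))) = √(2 × 142,780 × 480 / (2.9 × 0.6895)).
= √(137,068,800 / 1.9995) ≈ 8279.640.
Maximum inventory = Q*(1 − d/p) = 8279.640 × 0.6895 ≈ 5708.594.

I_max ≈ 5,708.6 loaves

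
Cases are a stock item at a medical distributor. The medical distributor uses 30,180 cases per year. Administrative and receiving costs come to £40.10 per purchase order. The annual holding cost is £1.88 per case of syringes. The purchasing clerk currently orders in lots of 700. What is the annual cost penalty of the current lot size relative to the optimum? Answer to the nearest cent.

EOQ = √(2DS/H) = √(2 × 30,180 × 40.1 / 1.88) ≈ 1134.67.
Cost at Q* = (D/Q*)S + (Q*/2)H = √(2DSH) ≈ £2,133.17.
Cost at Q = 700: (30,180/700)×40.1 + (700/2)×1.88 = £1,728.88 + £658.00 = £2,386.88.
Excess = £2,386.88 − £2,133.17 = £253.71.

Extra cost ≈ £253.71 per year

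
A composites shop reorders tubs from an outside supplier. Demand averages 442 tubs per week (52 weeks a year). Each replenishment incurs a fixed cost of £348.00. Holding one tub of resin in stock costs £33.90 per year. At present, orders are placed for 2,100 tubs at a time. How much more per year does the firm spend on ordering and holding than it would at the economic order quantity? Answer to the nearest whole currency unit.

Extra cost ≈ £16,117 per year

Annual demand D = 442 × 52 = 22,984.
EOQ = √(2DS/H) = √(2 × 22,984 × 348 / 33.9) ≈ 686.94.
Cost at Q* = (D/Q*)S + (Q*/2)H = √(2DSH) ≈ £23,287.20.
Cost at Q = 2,100: (22,984/2,100)×348 + (2,100/2)×33.9 = £3,808.78 + £35,595.00 = £39,403.78.
Excess = £39,403.78 − £23,287.20 = £16,116.58.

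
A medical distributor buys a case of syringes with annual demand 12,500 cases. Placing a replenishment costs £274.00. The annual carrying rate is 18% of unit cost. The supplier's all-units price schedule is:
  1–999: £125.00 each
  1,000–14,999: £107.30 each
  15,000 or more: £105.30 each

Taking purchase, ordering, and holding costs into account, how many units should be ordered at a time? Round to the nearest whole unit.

Q* ≈ 1,000 cases

Holding cost per unit per year at price C is H = 0.18·C.
Candidates are each tier's EOQ (if it falls in that tier) and each price-break quantity.
EOQ at £125.00 = 551.8 (feasible in tier 1): TC = 12,500×£125.00 + (12,500/551.8)×274 + (551.8/2)×0.18×£125.00 = £1,574,914.71.
EOQ at £107.30 = 595.5 < 1000, so use break Q=1000: TC = 12,500×£107.30 + (12,500/1000.0)×274 + (1000.0/2)×0.18×£107.30 = £1,354,332.00.
EOQ at £105.30 = 601.2 < 15000, so use break Q=15000: TC = 12,500×£105.30 + (12,500/15000.0)×274 + (15000.0/2)×0.18×£105.30 = £1,458,633.33.
Lowest total cost is £1,354,332.00 at Q = 1000.0.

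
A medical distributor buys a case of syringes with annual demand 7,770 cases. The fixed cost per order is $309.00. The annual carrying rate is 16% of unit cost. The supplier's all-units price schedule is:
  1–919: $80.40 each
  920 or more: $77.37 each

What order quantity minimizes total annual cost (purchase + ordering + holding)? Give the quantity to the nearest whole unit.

Holding cost per unit per year at price C is H = 0.16·C.
Evaluate total cost at each tier's feasible EOQ or, if the EOQ is below the tier, at the tier's minimum quantity.
EOQ at $80.40 = 611.0 (feasible in tier 1): TC = 7,770×$80.40 + (7,770/611.0)×309 + (611.0/2)×0.16×$80.40 = $632,567.46.
EOQ at $77.37 = 622.8 < 920, so use break Q=920: TC = 7,770×$77.37 + (7,770/920.0)×309 + (920.0/2)×0.16×$77.37 = $609,469.04.
Lowest total cost is $609,469.04 at Q = 920.0.

Q* ≈ 920 cases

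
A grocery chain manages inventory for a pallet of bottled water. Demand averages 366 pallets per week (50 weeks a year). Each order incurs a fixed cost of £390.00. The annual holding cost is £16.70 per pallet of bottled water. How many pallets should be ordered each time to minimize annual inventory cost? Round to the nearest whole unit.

Annual demand D = 366 × 50 = 18,300.
EOQ = √(2DS / H) = √(2 × 18,300 × 390 / 16.7).
= √(14,274,000 / 16.7) = √854,730.5389 ≈ 924.516.

Q* ≈ 925 pallets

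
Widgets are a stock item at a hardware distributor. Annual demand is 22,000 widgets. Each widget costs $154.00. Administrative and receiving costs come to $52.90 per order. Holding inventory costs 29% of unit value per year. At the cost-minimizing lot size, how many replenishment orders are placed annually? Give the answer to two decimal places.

N ≈ 96.37 orders per year

Holding cost H = 0.29 × $154.00 = $44.6600 per unit per year.
The optimal lot size = √(2DS/H) = √(2 × 22,000 × 52.9 / 44.66) ≈ 228.29.
Orders per year = D / Q* = 22,000 / 228.29 ≈ 96.367.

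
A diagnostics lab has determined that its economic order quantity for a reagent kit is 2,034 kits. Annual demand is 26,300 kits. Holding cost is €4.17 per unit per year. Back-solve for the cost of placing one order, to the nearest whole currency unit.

S ≈ €328

Squaring Q* = √(2DS/H) gives Q*² = 2DS/H.
From Q* = √(2DS/H): S = Q*²H / (2D) = 2,034² × 4.17 / (2 × 26,300) = 327.9837.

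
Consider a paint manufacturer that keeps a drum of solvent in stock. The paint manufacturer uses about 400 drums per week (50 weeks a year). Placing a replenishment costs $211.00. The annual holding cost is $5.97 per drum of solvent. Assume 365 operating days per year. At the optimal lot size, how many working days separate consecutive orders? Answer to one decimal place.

T ≈ 21.7 days

Annual demand D = 400 × 50 = 20,000.
The optimal lot size = √(2DS/H) = √(2 × 20,000 × 211 / 5.97) ≈ 1189.01.
Cycle time = Q*/D × 365 = 1189.01 / 20,000 × 365 ≈ 21.699 days.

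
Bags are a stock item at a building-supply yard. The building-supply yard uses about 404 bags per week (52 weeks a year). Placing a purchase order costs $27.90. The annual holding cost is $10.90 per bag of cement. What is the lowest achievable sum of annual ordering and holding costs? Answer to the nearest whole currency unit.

Annual demand D = 404 × 52 = 21,008.
EOQ = √(2DS/H) = √(2 × 21,008 × 27.9 / 10.9) ≈ 327.94.
At Q*, ordering cost (D/Q*)S equals holding cost (Q*/2)H, each = √(DSH/2).
Minimum total = √(2DSH) = √(2 × 21,008 × 27.9 × 10.9) ≈ 3574.561.

TC* ≈ $3,575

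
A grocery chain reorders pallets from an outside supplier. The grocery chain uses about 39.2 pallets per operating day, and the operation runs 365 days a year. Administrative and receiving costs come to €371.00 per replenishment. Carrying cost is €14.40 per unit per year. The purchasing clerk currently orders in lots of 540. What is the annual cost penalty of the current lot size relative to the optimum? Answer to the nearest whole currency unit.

Annual demand D = 39.2 × 365 = 14,308.
EOQ = √(2DS/H) = √(2 × 14,308 × 371 / 14.4) ≈ 858.64.
Cost at Q* = (D/Q*)S + (Q*/2)H = √(2DSH) ≈ €12,364.39.
Cost at Q = 540: (14,308/540)×371 + (540/2)×14.4 = €9,830.13 + €3,888.00 = €13,718.13.
Excess = €13,718.13 − €12,364.39 = €1,353.74.

Extra cost ≈ €1,354 per year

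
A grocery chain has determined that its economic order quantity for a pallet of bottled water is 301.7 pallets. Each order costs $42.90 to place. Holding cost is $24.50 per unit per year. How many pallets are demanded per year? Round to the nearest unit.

D ≈ 25,991 pallets per year

The basic EOQ model gives Q* = √(2DS/H); rearrange for the unknown.
From Q* = √(2DS/H): D = Q*²H / (2S) = 301.7² × 24.5 / (2 × 42.9) = 25991.385.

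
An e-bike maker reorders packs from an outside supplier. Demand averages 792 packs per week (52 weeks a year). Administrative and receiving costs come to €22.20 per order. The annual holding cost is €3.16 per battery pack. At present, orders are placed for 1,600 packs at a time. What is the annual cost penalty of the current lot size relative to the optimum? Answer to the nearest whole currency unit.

Extra cost ≈ €696 per year

Annual demand D = 792 × 52 = 41,184.
EOQ = √(2DS/H) = √(2 × 41,184 × 22.2 / 3.16) ≈ 760.70.
Cost at Q* = (D/Q*)S + (Q*/2)H = √(2DSH) ≈ €2,403.81.
Cost at Q = 1,600: (41,184/1,600)×22.2 + (1,600/2)×3.16 = €571.43 + €2,528.00 = €3,099.43.
Excess = €3,099.43 − €2,403.81 = €695.62.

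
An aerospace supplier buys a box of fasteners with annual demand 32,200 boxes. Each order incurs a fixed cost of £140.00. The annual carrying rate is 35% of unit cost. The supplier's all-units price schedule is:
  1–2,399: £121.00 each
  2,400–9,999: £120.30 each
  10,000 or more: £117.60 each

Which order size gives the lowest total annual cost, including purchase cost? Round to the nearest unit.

Holding cost per unit per year at price C is H = 0.35·C.
For each price level, check whether its EOQ is feasible; otherwise the best quantity at that price is the breakpoint.
EOQ at £121.00 = 461.4 (feasible in tier 1): TC = 32,200×£121.00 + (32,200/461.4)×140 + (461.4/2)×0.35×£121.00 = £3,915,740.41.
EOQ at £120.30 = 462.7 < 2400, so use break Q=2400: TC = 32,200×£120.30 + (32,200/2400.0)×140 + (2400.0/2)×0.35×£120.30 = £3,926,064.33.
EOQ at £117.60 = 468.0 < 10000, so use break Q=10000: TC = 32,200×£117.60 + (32,200/10000.0)×140 + (10000.0/2)×0.35×£117.60 = £3,992,970.80.
Lowest total cost is £3,915,740.41 at Q = 461.4.

Q* ≈ 461 boxes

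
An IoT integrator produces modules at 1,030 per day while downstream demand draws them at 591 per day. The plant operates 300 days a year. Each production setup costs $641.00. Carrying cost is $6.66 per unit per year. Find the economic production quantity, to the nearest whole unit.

Q* ≈ 8,948 modules

Annual demand D = 591 × 300 = 177,300.
Production build-up factor (1 − d/p) = 1 − 591/1,030 = 0.4262.
Q* = √(2DS / (H(1 − d/p))) = √(2 × 177,300 × 641 / (6.66 × 0.4262)).
= √(227,298,600 / 2.8386) ≈ 8948.446.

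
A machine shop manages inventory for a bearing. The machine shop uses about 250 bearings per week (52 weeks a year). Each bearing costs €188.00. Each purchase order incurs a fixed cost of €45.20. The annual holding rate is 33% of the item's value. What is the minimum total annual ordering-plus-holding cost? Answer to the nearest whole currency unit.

TC* ≈ €8,539

Annual demand D = 250 × 52 = 13,000.
Holding cost H = 0.33 × €188.00 = €62.0400 per unit per year.
The optimal lot size = √(2DS/H) = √(2 × 13,000 × 45.2 / 62.04) ≈ 137.63.
At Q*, ordering cost (D/Q*)S equals holding cost (Q*/2)H, each = √(DSH/2).
Minimum total = √(2DSH) = √(2 × 13,000 × 45.2 × 62.04) ≈ 8538.701.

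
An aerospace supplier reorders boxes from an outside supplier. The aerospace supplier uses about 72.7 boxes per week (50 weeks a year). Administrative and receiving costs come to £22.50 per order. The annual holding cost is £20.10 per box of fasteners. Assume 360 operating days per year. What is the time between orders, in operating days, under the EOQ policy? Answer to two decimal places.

T ≈ 8.93 days

Annual demand D = 72.7 × 50 = 3,635.
Q* = √(2DS/H) = √(2 × 3,635 × 22.5 / 20.1) ≈ 90.21.
Cycle time = Q*/D × 360 = 90.21 / 3,635 × 360 ≈ 8.934 days.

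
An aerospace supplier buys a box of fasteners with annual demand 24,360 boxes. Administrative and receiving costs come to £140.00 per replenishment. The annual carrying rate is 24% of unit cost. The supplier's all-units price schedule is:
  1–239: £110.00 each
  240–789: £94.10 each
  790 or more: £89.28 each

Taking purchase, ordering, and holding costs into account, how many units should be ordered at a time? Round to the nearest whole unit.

Holding cost per unit per year at price C is H = 0.24·C.
Candidates are each tier's EOQ (if it falls in that tier) and each price-break quantity.
Tier 1 (£110.00): EOQ = 508.3 exceeds tier's upper bound 239, so this tier is dominated.
EOQ at £94.10 = 549.6 (feasible in tier 2): TC = 24,360×£94.10 + (24,360/549.6)×140 + (549.6/2)×0.24×£94.10 = £2,304,687.32.
EOQ at £89.28 = 564.2 < 790, so use break Q=790: TC = 24,360×£89.28 + (24,360/790.0)×140 + (790.0/2)×0.24×£89.28 = £2,187,641.51.
Lowest total cost is £2,187,641.51 at Q = 790.0.

Q* ≈ 790 boxes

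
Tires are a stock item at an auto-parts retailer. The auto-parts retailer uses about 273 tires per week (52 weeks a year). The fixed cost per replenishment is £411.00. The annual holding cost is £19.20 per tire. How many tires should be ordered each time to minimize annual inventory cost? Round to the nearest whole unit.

Annual demand D = 273 × 52 = 14,196.
EOQ = √(2DS / H) = √(2 × 14,196 × 411 / 19.2).
= √(11,669,112 / 19.2) = √607,766.25 ≈ 779.594.

Q* ≈ 780 tires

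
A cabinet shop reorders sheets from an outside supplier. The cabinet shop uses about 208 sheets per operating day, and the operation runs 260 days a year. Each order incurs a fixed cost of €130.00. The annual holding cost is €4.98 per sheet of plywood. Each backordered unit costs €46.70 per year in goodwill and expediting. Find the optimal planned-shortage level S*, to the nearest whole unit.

Annual demand D = 208 × 260 = 54,080.
With planned backorders, Q* = √(2DS/H) · √((H+B)/B).
√(2DS/H) = √(2 × 54,080 × 130 / 4.98) = 1680.314.
√((H+B)/B) = √((4.98+46.7)/46.7) = 1.0520.
Q* ≈ 1767.637.
S* = Q* · H/(H+B) = 1767.637 × 4.98/51.68 ≈ 170.333.

S* ≈ 170 sheets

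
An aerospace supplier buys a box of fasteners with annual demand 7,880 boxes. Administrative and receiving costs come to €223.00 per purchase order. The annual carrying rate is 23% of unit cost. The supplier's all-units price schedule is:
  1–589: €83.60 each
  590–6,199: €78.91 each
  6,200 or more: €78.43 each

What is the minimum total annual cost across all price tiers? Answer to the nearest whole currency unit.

TC* ≈ €630,143

Holding cost per unit per year at price C is H = 0.23·C.
Evaluate total cost at each tier's feasible EOQ or, if the EOQ is below the tier, at the tier's minimum quantity.
EOQ at €83.60 = 427.5 (feasible in tier 1): TC = 7,880×€83.60 + (7,880/427.5)×223 + (427.5/2)×0.23×€83.60 = €666,988.49.
EOQ at €78.91 = 440.0 < 590, so use break Q=590: TC = 7,880×€78.91 + (7,880/590.0)×223 + (590.0/2)×0.23×€78.91 = €630,143.22.
EOQ at €78.43 = 441.4 < 6200, so use break Q=6200: TC = 7,880×€78.43 + (7,880/6200.0)×223 + (6200.0/2)×0.23×€78.43 = €674,232.42.
Lowest total cost among the candidates is at Q = 590.0.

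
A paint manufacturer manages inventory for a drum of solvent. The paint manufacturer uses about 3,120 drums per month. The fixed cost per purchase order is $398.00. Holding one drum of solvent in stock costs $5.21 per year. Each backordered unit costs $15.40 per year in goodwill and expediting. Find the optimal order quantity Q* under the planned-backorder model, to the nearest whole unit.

Q* ≈ 2,767 drums

Annual demand D = 3,120 × 12 = 37,440.
With planned backorders, Q* = √(2DS/H) · √((H+B)/B).
√(2DS/H) = √(2 × 37,440 × 398 / 5.21) = 2391.694.
√((H+B)/B) = √((5.21+15.4)/15.4) = 1.1569.
Q* ≈ 2766.841.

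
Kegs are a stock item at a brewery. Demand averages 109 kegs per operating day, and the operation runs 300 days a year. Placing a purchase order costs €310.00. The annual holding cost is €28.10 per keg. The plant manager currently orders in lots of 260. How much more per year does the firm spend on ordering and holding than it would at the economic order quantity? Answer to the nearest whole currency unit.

Extra cost ≈ €18,773 per year

Annual demand D = 109 × 300 = 32,700.
EOQ = √(2DS/H) = √(2 × 32,700 × 310 / 28.1) ≈ 849.41.
Cost at Q* = (D/Q*)S + (Q*/2)H = √(2DSH) ≈ €23,868.38.
Cost at Q = 260: (32,700/260)×310 + (260/2)×28.1 = €38,988.46 + €3,653.00 = €42,641.46.
Excess = €42,641.46 − €23,868.38 = €18,773.08.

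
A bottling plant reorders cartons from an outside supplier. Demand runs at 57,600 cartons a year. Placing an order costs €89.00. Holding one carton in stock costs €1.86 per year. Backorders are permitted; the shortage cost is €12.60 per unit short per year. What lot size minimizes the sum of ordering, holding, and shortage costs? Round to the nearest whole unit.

With planned backorders, Q* = √(2DS/H) · √((H+B)/B).
√(2DS/H) = √(2 × 57,600 × 89 / 1.86) = 2347.820.
√((H+B)/B) = √((1.86+12.6)/12.6) = 1.0713.
Q* ≈ 2515.149.

Q* ≈ 2,515 cartons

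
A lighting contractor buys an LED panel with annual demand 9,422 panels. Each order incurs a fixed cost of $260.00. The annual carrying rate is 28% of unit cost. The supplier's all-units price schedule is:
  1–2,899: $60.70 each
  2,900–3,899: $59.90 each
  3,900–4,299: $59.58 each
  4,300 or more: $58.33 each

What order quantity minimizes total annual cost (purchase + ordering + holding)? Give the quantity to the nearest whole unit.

Q* ≈ 537 panels

Holding cost per unit per year at price C is H = 0.28·C.
Evaluate total cost at each tier's feasible EOQ or, if the EOQ is below the tier, at the tier's minimum quantity.
EOQ at $60.70 = 536.9 (feasible in tier 1): TC = 9,422×$60.70 + (9,422/536.9)×260 + (536.9/2)×0.28×$60.70 = $581,040.69.
EOQ at $59.90 = 540.5 < 2900, so use break Q=2900: TC = 9,422×$59.90 + (9,422/2900.0)×260 + (2900.0/2)×0.28×$59.90 = $589,541.93.
EOQ at $59.58 = 541.9 < 3900, so use break Q=3900: TC = 9,422×$59.58 + (9,422/3900.0)×260 + (3900.0/2)×0.28×$59.58 = $594,521.57.
EOQ at $58.33 = 547.7 < 4300, so use break Q=4300: TC = 9,422×$58.33 + (9,422/4300.0)×260 + (4300.0/2)×0.28×$58.33 = $585,269.62.
Lowest total cost is $581,040.69 at Q = 536.9.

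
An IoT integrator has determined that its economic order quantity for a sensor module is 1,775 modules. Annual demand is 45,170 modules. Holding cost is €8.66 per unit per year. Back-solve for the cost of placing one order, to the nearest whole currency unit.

S ≈ €302

Squaring Q* = √(2DS/H) gives Q*² = 2DS/H.
From Q* = √(2DS/H): S = Q*²H / (2D) = 1,775² × 8.66 / (2 × 45,170) = 302.0192.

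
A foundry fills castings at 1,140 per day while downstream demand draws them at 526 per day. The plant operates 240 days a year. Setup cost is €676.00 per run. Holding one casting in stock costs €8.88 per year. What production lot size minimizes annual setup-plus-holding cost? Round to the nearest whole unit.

Annual demand D = 526 × 240 = 126,240.
Production build-up factor (1 − d/p) = 1 − 526/1,140 = 0.5386.
Q* = √(2DS / (H(1 − d/p))) = √(2 × 126,240 × 676 / (8.88 × 0.5386)).
= √(170,676,480 / 4.7827) ≈ 5973.771.

Q* ≈ 5,974 castings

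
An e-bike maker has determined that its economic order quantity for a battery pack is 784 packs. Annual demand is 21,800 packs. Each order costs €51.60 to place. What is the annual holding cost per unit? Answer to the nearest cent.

H ≈ €3.66

Invert the EOQ relation Q*² = 2DS/H.
From Q* = √(2DS/H): H = 2DS / Q*² = 2 × 21,800 × 51.6 / 784² = 3.6602.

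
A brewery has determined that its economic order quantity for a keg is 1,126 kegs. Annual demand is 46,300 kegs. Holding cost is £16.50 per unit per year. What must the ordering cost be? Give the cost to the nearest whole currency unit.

S ≈ £226

Invert the EOQ relation Q*² = 2DS/H.
From Q* = √(2DS/H): S = Q*²H / (2D) = 1,126² × 16.5 / (2 × 46,300) = 225.9174.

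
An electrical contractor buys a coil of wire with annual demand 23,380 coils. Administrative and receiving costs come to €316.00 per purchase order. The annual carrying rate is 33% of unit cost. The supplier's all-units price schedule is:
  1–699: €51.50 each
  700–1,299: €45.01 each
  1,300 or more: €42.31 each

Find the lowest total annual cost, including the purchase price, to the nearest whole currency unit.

TC* ≈ €1,003,966

Holding cost per unit per year at price C is H = 0.33·C.
For each price level, check whether its EOQ is feasible; otherwise the best quantity at that price is the breakpoint.
Tier 1 (€51.50): EOQ = 932.4 exceeds tier's upper bound 699, so this tier is dominated.
EOQ at €45.01 = 997.4 (feasible in tier 2): TC = 23,380×€45.01 + (23,380/997.4)×316 + (997.4/2)×0.33×€45.01 = €1,067,148.48.
EOQ at €42.31 = 1028.7 < 1300, so use break Q=1300: TC = 23,380×€42.31 + (23,380/1300.0)×316 + (1300.0/2)×0.33×€42.31 = €1,003,966.43.
Lowest total cost among the candidates is at Q = 1300.0.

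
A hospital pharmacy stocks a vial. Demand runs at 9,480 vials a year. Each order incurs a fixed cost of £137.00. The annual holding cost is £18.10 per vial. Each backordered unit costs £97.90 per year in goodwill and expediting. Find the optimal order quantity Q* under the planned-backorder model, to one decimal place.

With planned backorders, Q* = √(2DS/H) · √((H+B)/B).
√(2DS/H) = √(2 × 9,480 × 137 / 18.1) = 378.826.
√((H+B)/B) = √((18.1+97.9)/97.9) = 1.0885.
Q* ≈ 412.361.

Q* ≈ 412.4 vials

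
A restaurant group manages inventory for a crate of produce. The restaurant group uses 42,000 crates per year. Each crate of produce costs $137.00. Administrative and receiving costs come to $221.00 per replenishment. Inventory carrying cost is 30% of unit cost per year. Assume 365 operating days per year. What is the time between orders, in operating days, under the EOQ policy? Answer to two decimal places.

T ≈ 5.84 days

Holding cost H = 0.30 × $137.00 = $41.1000 per unit per year.
The optimal lot size = √(2DS/H) = √(2 × 42,000 × 221 / 41.1) ≈ 672.07.
Cycle time = Q*/D × 365 = 672.07 / 42,000 × 365 ≈ 5.841 days.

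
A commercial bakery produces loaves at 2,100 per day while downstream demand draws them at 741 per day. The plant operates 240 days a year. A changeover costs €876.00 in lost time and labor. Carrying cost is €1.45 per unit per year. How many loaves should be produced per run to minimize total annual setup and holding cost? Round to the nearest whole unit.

Q* ≈ 18,222 loaves

Annual demand D = 741 × 240 = 177,840.
Production build-up factor (1 − d/p) = 1 − 741/2,100 = 0.6471.
Q* = √(2DS / (H(1 − d/p))) = √(2 × 177,840 × 876 / (1.45 × 0.6471)).
= √(311,575,680 / 0.9384) ≈ 18222.069.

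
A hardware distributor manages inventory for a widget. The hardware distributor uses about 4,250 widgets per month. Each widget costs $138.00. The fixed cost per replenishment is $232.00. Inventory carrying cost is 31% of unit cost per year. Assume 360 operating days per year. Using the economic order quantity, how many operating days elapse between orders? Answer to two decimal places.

Annual demand D = 4,250 × 12 = 51,000.
Holding cost H = 0.31 × $138.00 = $42.7800 per unit per year.
EOQ = √(2DS/H) = √(2 × 51,000 × 232 / 42.78) ≈ 743.74.
Cycle time = Q*/D × 360 = 743.74 / 51,000 × 360 ≈ 5.250 days.

T ≈ 5.25 days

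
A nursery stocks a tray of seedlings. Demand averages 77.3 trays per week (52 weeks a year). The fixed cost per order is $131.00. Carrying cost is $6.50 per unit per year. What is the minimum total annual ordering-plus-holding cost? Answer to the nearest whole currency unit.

TC* ≈ $2,616

Annual demand D = 77.3 × 52 = 4,019.6.
EOQ = √(2DS/H) = √(2 × 4,019.6 × 131 / 6.5) ≈ 402.52.
At the optimum the two cost components are equal, so total cost = 2·(Q*/2)H = Q*·H.
Minimum total = √(2DSH) = √(2 × 4,019.6 × 131 × 6.5) ≈ 2616.367.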